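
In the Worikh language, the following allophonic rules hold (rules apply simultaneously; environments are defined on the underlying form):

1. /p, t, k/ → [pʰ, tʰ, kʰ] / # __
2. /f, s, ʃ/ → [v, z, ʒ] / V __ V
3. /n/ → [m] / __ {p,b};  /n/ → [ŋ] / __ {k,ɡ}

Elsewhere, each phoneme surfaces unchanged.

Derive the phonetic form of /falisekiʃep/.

[falizekiʒep]

/f/ (word-initial) is in the target of rule 2 but the environment (between two vowels) is not met → [f].
/s/ meets the environment for rule 2 (between two vowels) → [z].
/k/ — between /e/ and /i/; rule 1 does not apply here → [k].
/ʃ/ — between /i/ and /e/, between two vowels — surfaces as [ʒ] (rule 2).
/p/ (word-final): rule 1 targets it, but not word-initially → unchanged [p].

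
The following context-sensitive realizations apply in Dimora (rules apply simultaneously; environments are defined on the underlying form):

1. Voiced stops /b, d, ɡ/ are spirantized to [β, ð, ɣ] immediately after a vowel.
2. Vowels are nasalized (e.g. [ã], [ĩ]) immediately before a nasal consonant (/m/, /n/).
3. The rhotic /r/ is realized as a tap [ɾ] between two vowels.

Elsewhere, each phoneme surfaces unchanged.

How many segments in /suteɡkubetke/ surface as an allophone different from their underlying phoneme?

2

Segments that undergo a rule: /ɡ/ → [ɣ] (rule 1); /b/ → [β] (rule 1).
All other segments surface unchanged.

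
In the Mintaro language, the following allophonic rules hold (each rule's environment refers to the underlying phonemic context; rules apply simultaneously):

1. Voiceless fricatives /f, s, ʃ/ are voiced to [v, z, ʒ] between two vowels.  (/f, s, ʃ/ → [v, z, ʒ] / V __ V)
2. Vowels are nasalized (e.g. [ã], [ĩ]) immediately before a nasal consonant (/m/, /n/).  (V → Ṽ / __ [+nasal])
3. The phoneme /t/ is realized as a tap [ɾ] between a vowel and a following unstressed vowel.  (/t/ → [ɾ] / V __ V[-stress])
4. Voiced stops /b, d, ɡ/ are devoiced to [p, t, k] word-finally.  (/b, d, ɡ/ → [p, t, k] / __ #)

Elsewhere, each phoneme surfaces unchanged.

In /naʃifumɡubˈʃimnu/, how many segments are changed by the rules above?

4

Segments that undergo a rule: /ʃ/ → [ʒ] (rule 1); /f/ → [v] (rule 1); /u/ → [ũ] (rule 2); /i/ → [ĩ] (rule 2).
All other segments surface unchanged.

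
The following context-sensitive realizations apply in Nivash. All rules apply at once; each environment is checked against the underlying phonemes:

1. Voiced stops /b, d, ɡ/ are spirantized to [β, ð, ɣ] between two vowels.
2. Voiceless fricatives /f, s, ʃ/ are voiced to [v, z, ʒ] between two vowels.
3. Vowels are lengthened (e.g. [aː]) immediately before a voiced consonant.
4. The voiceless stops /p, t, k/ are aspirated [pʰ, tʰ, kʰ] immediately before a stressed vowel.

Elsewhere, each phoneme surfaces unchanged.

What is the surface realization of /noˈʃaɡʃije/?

/n/ (word-initial) is unaffected → [n].
/o/ (between /n/ and /ʃ/) fails the environment for rule 3, so it stays [o].
Rule 2 applies to /ʃ/ (between /o/ and /a/: between two vowels) → [ʒ].
/a/ (between /ʃ/ and /ɡ/): before a voiced consonant, so rule 3 applies → [aː].
/ɡ/ (between /a/ and /ʃ/) fails the environment for rule 1, so it stays [ɡ].
/ʃ/ (between /ɡ/ and /i/) fails the environment for rule 2, so it stays [ʃ].
/i/ meets the environment for rule 3 (before a voiced consonant) → [iː].
/j/ — not in any rule's target class → [j].
/e/ (word-final) fails the environment for rule 3, so it stays [e].

[noˈʒaːɡʃiːje]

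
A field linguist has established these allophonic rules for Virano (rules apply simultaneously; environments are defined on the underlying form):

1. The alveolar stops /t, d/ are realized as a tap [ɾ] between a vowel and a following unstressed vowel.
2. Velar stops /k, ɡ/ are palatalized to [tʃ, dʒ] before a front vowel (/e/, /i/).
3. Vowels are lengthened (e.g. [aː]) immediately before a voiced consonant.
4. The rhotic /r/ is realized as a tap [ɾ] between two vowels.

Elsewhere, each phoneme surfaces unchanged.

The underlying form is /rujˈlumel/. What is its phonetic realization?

/r/ — word-initial; rule 4 does not apply here → [r].
/u/ (between /r/ and /j/) occurs before a voiced consonant → [uː] by rule 3.
/j/ (between /u/ and /l/) is unaffected → [j].
/l/ (between /j/ and /u/): no rule targets it → [l].
Rule 3 applies to /u/ (between /l/ and /m/: before a voiced consonant) → [uː].
/m/ (between /u/ and /e/): no rule targets it → [m].
/e/ (between /m/ and /l/): before a voiced consonant, so rule 3 applies → [eː].
/l/ — not in any rule's target class → [l].

[ruːjˈluːmeːl]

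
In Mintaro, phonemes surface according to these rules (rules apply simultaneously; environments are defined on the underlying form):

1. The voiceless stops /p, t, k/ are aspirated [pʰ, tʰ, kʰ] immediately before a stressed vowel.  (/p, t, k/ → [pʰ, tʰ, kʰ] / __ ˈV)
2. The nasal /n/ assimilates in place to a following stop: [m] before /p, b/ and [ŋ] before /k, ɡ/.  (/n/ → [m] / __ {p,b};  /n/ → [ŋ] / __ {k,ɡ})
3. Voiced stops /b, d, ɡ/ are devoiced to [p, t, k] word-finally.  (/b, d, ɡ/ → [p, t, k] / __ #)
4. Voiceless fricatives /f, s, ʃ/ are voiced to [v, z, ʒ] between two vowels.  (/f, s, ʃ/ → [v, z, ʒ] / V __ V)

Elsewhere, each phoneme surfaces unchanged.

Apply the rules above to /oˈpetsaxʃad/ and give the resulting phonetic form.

[oˈpʰetsaxʃat]

/o/ (word-initial) is unaffected → [o].
/p/ — between /o/ and /e/, immediately before a stressed vowel — surfaces as [pʰ] (rule 1).
/e/ (between /p/ and /t/) is unaffected → [e].
/t/ (between /e/ and /s/) is in the target of rule 1 but the environment (immediately before a stressed vowel) is not met → [t].
/s/ (between /t/ and /a/) is in the target of rule 4 but the environment (between two vowels) is not met → [s].
/a/ — not in any rule's target class → [a].
/x/ (between /a/ and /ʃ/): no rule targets it → [x].
/ʃ/ (between /x/ and /a/) is in the target of rule 4 but the environment (between two vowels) is not met → [ʃ].
/a/ — not in any rule's target class → [a].
Rule 3 applies to /d/ (word-final: word-finally) → [t].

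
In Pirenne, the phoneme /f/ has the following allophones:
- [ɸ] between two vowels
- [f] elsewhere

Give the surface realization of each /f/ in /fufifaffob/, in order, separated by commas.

[f], [ɸ], [ɸ], [f], [f]

Occurrence 1 (position 1): no conditioning environment matches → elsewhere allophone [f].
Occurrence 2 (position 3): between two vowels → [ɸ].
Occurrence 3 (position 5): between two vowels → [ɸ].
Occurrence 4 (position 7): no conditioning environment matches → elsewhere allophone [f].
Occurrence 5 (position 8): no conditioning environment matches → elsewhere allophone [f].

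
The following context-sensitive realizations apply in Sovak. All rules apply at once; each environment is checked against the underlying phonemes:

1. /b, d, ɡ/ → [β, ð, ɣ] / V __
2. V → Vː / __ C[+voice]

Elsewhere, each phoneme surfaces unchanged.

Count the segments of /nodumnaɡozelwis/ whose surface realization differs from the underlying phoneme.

7

Segments that undergo a rule: /o/ → [oː] (rule 2); /d/ → [ð] (rule 1); /u/ → [uː] (rule 2); /a/ → [aː] (rule 2); /ɡ/ → [ɣ] (rule 1); /o/ → [oː] (rule 2); /e/ → [eː] (rule 2).
All other segments surface unchanged.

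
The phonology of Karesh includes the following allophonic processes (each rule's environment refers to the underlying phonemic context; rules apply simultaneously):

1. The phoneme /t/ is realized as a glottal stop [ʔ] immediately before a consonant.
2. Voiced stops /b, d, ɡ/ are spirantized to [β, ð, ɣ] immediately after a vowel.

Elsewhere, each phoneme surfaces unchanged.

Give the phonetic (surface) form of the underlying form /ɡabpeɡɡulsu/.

/ɡ/ — word-initial; rule 2 does not apply here → [ɡ].
Rule 2 applies to /b/ (between /a/ and /p/: immediately after a vowel) → [β].
Rule 2 applies to /ɡ/ (between /e/ and /ɡ/: immediately after a vowel) → [ɣ].
/ɡ/ (between /ɡ/ and /u/) fails the environment for rule 2, so it stays [ɡ].

[ɡaβpeɣɡulsu]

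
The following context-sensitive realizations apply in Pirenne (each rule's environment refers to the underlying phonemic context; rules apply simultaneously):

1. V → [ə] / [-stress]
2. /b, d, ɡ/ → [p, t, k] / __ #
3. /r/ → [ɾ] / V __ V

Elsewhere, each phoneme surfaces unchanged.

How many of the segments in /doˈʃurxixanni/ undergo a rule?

4

Segments that undergo a rule: /o/ → [ə] (rule 1); /i/ → [ə] (rule 1); /a/ → [ə] (rule 1); /i/ → [ə] (rule 1).
All other segments surface unchanged.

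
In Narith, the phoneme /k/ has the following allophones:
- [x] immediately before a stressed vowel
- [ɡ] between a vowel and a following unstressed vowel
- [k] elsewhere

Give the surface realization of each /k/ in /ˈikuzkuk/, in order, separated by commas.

[ɡ], [k], [k]

Occurrence 1 (position 2): between a vowel and a following unstressed vowel → [ɡ].
Occurrence 2 (position 5): no conditioning environment matches → elsewhere allophone [k].
Occurrence 3 (position 7): no conditioning environment matches → elsewhere allophone [k].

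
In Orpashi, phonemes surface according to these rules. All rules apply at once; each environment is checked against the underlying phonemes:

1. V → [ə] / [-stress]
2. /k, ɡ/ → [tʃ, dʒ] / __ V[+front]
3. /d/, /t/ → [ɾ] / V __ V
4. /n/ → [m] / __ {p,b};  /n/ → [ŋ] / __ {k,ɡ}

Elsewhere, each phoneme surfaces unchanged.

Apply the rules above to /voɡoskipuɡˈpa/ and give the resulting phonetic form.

[vəɡəstʃəpəɡˈpa]

/v/ stays [v].
/o/ meets the environment for rule 1 (in an unstressed syllable) → [ə].
/ɡ/ (between /o/ and /o/): rule 2 targets it, but not before a front vowel → unchanged [ɡ].
/o/ (between /ɡ/ and /s/): in an unstressed syllable, so rule 1 applies → [ə].
/s/ (between /o/ and /k/) is unaffected → [s].
/k/ meets the environment for rule 2 (before a front vowel) → [tʃ].
/i/ (between /k/ and /p/) occurs in an unstressed syllable → [ə] by rule 1.
/p/ (between /i/ and /u/): no rule targets it → [p].
/u/ — between /p/ and /ɡ/, in an unstressed syllable — surfaces as [ə] (rule 1).
/ɡ/ — between /u/ and /p/; rule 2 does not apply here → [ɡ].
/p/ stays [p].
/a/ — word-final; rule 1 does not apply here → [a].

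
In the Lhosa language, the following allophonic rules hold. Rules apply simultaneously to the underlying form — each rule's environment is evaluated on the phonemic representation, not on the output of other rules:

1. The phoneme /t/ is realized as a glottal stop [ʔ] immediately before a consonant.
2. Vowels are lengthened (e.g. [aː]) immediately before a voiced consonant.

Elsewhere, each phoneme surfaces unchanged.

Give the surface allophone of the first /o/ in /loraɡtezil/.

/o/ — between /l/ and /r/, before a voiced consonant — surfaces as [oː] (rule 2).

[oː]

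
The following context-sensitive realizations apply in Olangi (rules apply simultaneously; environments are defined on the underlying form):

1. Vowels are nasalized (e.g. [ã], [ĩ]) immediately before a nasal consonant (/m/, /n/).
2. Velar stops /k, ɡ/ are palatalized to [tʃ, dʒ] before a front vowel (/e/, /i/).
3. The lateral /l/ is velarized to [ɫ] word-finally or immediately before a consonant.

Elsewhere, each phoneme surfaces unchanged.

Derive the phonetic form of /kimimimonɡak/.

/k/ (word-initial): before a front vowel, so rule 2 applies → [tʃ].
/i/ meets the environment for rule 1 (before a nasal consonant) → [ĩ].
/m/ (between /i/ and /i/) is unaffected → [m].
/i/ (between /m/ and /m/) occurs before a nasal consonant → [ĩ] by rule 1.
/m/ (between /i/ and /i/) is unaffected → [m].
/i/ — between /m/ and /m/, before a nasal consonant — surfaces as [ĩ] (rule 1).
/m/ stays [m].
/o/ meets the environment for rule 1 (before a nasal consonant) → [õ].
/n/ — not in any rule's target class → [n].
/ɡ/ (between /n/ and /a/): rule 2 targets it, but not before a front vowel → unchanged [ɡ].
/a/ — between /ɡ/ and /k/; rule 1 does not apply here → [a].
/k/ (word-final): rule 2 targets it, but not before a front vowel → unchanged [k].

[tʃĩmĩmĩmõnɡak]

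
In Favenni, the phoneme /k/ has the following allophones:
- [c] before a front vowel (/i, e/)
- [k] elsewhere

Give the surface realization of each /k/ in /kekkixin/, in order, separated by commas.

[c], [k], [c]

Occurrence 1 (position 1): before a front vowel → [c].
Occurrence 2 (position 3): no conditioning environment matches → elsewhere allophone [k].
Occurrence 3 (position 4): before a front vowel → [c].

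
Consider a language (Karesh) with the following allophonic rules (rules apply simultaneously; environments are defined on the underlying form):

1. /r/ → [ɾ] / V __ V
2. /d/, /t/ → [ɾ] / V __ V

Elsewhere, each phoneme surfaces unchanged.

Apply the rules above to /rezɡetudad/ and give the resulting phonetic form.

[rezɡeɾuɾad]

/r/ (word-initial) is in the target of rule 1 but the environment (between two vowels) is not met → [r].
/e/ stays [e].
/z/ — not in any rule's target class → [z].
/ɡ/ stays [ɡ].
/e/ (between /ɡ/ and /t/) is unaffected → [e].
/t/ (between /e/ and /u/): between two vowels, so rule 2 applies → [ɾ].
/u/ (between /t/ and /d/) is unaffected → [u].
/d/ — between /u/ and /a/, between two vowels — surfaces as [ɾ] (rule 2).
/a/ — not in any rule's target class → [a].
/d/ (word-final) is in the target of rule 2 but the environment (between two vowels) is not met → [d].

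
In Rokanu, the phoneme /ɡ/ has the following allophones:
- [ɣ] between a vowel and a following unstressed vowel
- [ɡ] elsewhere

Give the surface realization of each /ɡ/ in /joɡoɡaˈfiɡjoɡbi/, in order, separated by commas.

[ɣ], [ɣ], [ɡ], [ɡ]

Occurrence 1 (position 3): between a vowel and a following unstressed vowel → [ɣ].
Occurrence 2 (position 5): between a vowel and a following unstressed vowel → [ɣ].
Occurrence 3 (position 9): no conditioning environment matches → elsewhere allophone [ɡ].
Occurrence 4 (position 12): no conditioning environment matches → elsewhere allophone [ɡ].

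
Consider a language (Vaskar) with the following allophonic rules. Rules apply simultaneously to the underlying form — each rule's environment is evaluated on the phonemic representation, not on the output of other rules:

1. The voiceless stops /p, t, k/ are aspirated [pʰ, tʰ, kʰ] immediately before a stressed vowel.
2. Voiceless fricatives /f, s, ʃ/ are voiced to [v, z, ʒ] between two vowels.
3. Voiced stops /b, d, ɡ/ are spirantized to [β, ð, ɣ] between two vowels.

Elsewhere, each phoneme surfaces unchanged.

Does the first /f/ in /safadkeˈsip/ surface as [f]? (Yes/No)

Rule 2 applies to /f/ (between /a/ and /a/: between two vowels) → [v].
The actual realization is [v], not [f].

No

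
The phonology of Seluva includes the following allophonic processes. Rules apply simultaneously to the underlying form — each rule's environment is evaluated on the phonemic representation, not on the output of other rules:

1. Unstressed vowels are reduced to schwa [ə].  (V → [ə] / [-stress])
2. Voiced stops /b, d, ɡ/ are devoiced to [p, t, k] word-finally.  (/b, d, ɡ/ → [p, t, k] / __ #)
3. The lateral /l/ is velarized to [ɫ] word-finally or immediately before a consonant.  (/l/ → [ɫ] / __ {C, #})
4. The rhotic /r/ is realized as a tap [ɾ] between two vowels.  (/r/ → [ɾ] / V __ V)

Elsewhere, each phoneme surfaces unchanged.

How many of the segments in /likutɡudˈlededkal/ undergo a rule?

Segments that undergo a rule: /i/ → [ə] (rule 1); /u/ → [ə] (rule 1); /u/ → [ə] (rule 1); /e/ → [ə] (rule 1); /a/ → [ə] (rule 1); /l/ → [ɫ] (rule 3).
All other segments surface unchanged.

6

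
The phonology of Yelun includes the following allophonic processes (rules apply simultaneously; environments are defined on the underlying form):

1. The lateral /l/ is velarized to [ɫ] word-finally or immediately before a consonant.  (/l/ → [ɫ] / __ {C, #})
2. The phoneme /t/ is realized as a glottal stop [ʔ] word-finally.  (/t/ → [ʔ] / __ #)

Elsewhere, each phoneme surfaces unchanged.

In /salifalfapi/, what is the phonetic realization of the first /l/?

/l/ — between /a/ and /i/; rule 1 does not apply here → [l].

[l]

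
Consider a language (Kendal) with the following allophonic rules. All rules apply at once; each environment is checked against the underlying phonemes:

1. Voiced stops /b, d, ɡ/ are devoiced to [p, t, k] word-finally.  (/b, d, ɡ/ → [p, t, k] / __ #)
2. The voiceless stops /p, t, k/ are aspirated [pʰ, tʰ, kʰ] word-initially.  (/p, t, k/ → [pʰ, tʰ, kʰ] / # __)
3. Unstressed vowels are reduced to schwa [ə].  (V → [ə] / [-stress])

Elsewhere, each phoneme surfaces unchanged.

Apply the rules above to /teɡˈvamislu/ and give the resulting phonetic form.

/t/ (word-initial): word-initially, so rule 2 applies → [tʰ].
Rule 3 applies to /e/ (between /t/ and /ɡ/: in an unstressed syllable) → [ə].
/ɡ/ (between /e/ and /v/): rule 1 targets it, but not word-finally → unchanged [ɡ].
/v/ — not in any rule's target class → [v].
/a/ — between /v/ and /m/; rule 3 does not apply here → [a].
/m/ — not in any rule's target class → [m].
/i/ (between /m/ and /s/): in an unstressed syllable, so rule 3 applies → [ə].
/s/ (between /i/ and /l/) is unaffected → [s].
/l/ (between /s/ and /u/) is unaffected → [l].
/u/ meets the environment for rule 3 (in an unstressed syllable) → [ə].

[tʰəɡˈvaməslə]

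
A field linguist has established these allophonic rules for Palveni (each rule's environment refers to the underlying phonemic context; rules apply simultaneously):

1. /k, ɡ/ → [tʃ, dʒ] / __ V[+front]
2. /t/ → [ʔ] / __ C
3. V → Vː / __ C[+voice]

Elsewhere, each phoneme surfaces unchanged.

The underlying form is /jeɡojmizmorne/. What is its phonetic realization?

/j/ stays [j].
/e/ (between /j/ and /ɡ/): before a voiced consonant, so rule 3 applies → [eː].
/ɡ/ (between /e/ and /o/): rule 1 targets it, but not before a front vowel → unchanged [ɡ].
/o/ — between /ɡ/ and /j/, before a voiced consonant — surfaces as [oː] (rule 3).
/j/ (between /o/ and /m/) is unaffected → [j].
/m/ — not in any rule's target class → [m].
/i/ (between /m/ and /z/) occurs before a voiced consonant → [iː] by rule 3.
/z/ (between /i/ and /m/): no rule targets it → [z].
/m/ (between /z/ and /o/) is unaffected → [m].
/o/ meets the environment for rule 3 (before a voiced consonant) → [oː].
/r/ (between /o/ and /n/) is unaffected → [r].
/n/ stays [n].
/e/ (word-final): rule 3 targets it, but not before a voiced consonant → unchanged [e].

[jeːɡoːjmiːzmoːrne]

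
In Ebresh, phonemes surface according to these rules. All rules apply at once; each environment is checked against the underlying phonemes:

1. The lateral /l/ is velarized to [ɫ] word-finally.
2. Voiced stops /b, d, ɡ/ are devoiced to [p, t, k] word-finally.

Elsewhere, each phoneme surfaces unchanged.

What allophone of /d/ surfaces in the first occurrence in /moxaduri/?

[d]

/d/ (between /a/ and /u/): rule 2 targets it, but not word-finally → unchanged [d].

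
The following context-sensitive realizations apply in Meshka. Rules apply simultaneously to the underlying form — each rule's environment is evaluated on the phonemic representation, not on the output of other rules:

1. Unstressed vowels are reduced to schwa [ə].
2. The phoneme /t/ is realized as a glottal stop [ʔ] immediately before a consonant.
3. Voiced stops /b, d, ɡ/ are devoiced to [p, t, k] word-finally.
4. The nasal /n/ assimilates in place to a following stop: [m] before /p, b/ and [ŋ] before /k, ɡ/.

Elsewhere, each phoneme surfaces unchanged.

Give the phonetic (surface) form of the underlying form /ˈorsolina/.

/o/ (word-initial): rule 1 targets it, but not in an unstressed syllable → unchanged [o].
/r/ (between /o/ and /s/) is unaffected → [r].
/s/ (between /r/ and /o/): no rule targets it → [s].
/o/ (between /s/ and /l/): in an unstressed syllable, so rule 1 applies → [ə].
/l/ (between /o/ and /i/) is unaffected → [l].
Rule 1 applies to /i/ (between /l/ and /n/: in an unstressed syllable) → [ə].
/n/ (between /i/ and /a/) fails the environment for rule 4, so it stays [n].
/a/ — word-final, in an unstressed syllable — surfaces as [ə] (rule 1).

[ˈorsələnə]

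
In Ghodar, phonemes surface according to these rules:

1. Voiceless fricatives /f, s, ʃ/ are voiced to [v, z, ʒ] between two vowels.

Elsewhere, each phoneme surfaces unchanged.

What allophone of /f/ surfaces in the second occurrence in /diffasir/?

/f/ (between /f/ and /a/): rule 1 targets it, but not between two vowels → unchanged [f].

[f]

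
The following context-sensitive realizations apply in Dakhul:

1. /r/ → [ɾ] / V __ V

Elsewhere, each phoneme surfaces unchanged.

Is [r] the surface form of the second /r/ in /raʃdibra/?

/r/ (between /b/ and /a/): rule 1 targets it, but not between two vowels → unchanged [r].
The actual realization is [r], which matches [r].

Yes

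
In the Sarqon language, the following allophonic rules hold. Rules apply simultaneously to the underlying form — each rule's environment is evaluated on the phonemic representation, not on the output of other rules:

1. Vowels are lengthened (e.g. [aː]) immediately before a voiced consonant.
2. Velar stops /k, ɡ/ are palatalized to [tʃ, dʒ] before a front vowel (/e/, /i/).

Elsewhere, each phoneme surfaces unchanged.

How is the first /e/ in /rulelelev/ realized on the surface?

[eː]

/e/ meets the environment for rule 1 (before a voiced consonant) → [eː].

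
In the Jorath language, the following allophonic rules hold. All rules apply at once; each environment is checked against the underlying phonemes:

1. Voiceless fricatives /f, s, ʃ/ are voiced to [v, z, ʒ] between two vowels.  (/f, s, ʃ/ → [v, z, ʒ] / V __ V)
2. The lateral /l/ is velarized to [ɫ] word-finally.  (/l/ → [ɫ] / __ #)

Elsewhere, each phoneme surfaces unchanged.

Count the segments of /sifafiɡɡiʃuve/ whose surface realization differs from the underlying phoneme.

3

Segments that undergo a rule: /f/ → [v] (rule 1); /f/ → [v] (rule 1); /ʃ/ → [ʒ] (rule 1).
All other segments surface unchanged.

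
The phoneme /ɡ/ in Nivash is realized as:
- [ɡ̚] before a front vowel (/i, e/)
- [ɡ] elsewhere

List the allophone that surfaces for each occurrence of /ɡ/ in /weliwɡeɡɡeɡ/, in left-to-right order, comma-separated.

[ɡ̚], [ɡ], [ɡ̚], [ɡ]

Occurrence 1 (position 6): before a front vowel (/i, e/) → [ɡ̚].
Occurrence 2 (position 8): no conditioning environment matches → elsewhere allophone [ɡ].
Occurrence 3 (position 9): before a front vowel (/i, e/) → [ɡ̚].
Occurrence 4 (position 11): no conditioning environment matches → elsewhere allophone [ɡ].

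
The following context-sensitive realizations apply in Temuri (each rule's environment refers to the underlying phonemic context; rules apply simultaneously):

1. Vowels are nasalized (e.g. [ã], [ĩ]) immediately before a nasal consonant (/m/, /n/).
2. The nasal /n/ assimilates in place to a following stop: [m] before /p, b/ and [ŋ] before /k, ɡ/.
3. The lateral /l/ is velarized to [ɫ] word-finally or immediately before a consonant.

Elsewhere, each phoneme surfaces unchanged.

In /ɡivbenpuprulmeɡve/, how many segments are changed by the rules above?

3

Segments that undergo a rule: /e/ → [ẽ] (rule 1); /n/ → [m] (rule 2); /l/ → [ɫ] (rule 3).
All other segments surface unchanged.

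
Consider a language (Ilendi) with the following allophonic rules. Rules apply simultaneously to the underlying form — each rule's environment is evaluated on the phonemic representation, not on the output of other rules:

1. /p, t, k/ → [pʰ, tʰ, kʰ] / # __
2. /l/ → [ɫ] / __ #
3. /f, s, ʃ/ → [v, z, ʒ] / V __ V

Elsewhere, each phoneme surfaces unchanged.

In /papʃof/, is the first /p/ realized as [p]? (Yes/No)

/p/ meets the environment for rule 1 (word-initially) → [pʰ].
The actual realization is [pʰ], not [p].

No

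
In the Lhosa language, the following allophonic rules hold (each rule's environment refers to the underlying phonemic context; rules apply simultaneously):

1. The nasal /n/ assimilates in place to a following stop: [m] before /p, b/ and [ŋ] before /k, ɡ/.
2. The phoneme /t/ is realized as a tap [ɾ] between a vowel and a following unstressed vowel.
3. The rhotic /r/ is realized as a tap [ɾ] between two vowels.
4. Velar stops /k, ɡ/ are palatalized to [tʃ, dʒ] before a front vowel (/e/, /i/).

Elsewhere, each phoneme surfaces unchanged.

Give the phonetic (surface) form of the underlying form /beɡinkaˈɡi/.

/b/ (word-initial) is unaffected → [b].
/e/ (between /b/ and /ɡ/): no rule targets it → [e].
/ɡ/ (between /e/ and /i/) occurs before a front vowel → [dʒ] by rule 4.
/i/ — not in any rule's target class → [i].
/n/ (between /i/ and /k/) occurs before a labial or velar stop → [ŋ] by rule 1.
/k/ (between /n/ and /a/) fails the environment for rule 4, so it stays [k].
/a/ (between /k/ and /ɡ/) is unaffected → [a].
/ɡ/ meets the environment for rule 4 (before a front vowel) → [dʒ].
/i/ (word-final) is unaffected → [i].

[bedʒiŋkaˈdʒi]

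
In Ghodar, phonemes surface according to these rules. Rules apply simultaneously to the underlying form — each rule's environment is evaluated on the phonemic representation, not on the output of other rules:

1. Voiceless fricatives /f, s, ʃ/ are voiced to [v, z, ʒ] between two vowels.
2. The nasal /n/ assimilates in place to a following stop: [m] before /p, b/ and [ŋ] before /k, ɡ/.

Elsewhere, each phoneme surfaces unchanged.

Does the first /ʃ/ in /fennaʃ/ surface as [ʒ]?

No

/ʃ/ — word-final; rule 1 does not apply here → [ʃ].
The actual realization is [ʃ], not [ʒ].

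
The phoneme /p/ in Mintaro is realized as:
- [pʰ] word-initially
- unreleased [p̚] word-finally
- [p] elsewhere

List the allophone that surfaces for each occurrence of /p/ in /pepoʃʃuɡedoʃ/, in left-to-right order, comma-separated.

Occurrence 1 (position 1): word-initially → [pʰ].
Occurrence 2 (position 3): no conditioning environment matches → elsewhere allophone [p].

[pʰ], [p]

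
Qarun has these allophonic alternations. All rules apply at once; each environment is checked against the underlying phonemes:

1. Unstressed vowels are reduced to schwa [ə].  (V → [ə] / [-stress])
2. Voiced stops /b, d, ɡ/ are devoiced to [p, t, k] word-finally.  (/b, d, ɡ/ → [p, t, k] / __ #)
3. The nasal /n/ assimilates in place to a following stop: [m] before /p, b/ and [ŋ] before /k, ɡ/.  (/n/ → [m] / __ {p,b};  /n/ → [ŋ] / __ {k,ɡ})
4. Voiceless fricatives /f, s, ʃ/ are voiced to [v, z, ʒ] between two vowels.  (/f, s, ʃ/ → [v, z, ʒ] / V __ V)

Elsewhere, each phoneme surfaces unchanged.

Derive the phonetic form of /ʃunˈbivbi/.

[ʃəmˈbivbə]

/ʃ/ (word-initial) is in the target of rule 4 but the environment (between two vowels) is not met → [ʃ].
/u/ meets the environment for rule 1 (in an unstressed syllable) → [ə].
/n/ — between /u/ and /b/, before a labial or velar stop — surfaces as [m] (rule 3).
/b/ — between /n/ and /i/; rule 2 does not apply here → [b].
/i/ (between /b/ and /v/) is in the target of rule 1 but the environment (in an unstressed syllable) is not met → [i].
/v/ (between /i/ and /b/) is unaffected → [v].
/b/ (between /v/ and /i/) fails the environment for rule 2, so it stays [b].
/i/ (word-final): in an unstressed syllable, so rule 1 applies → [ə].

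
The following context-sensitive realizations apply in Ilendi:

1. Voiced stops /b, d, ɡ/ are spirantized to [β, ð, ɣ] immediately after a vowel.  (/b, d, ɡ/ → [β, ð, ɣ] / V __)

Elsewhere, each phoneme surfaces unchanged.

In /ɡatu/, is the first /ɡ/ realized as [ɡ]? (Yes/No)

/ɡ/ (word-initial) fails the environment for rule 1, so it stays [ɡ].
The actual realization is [ɡ], which matches [ɡ].

Yes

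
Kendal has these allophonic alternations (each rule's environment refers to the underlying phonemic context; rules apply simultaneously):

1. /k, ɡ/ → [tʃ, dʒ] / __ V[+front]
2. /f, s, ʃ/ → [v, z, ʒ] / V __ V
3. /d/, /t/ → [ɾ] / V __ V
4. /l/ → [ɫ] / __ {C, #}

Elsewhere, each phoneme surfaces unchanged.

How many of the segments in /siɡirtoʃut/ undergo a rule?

2

Segments that undergo a rule: /ɡ/ → [dʒ] (rule 1); /ʃ/ → [ʒ] (rule 2).
All other segments surface unchanged.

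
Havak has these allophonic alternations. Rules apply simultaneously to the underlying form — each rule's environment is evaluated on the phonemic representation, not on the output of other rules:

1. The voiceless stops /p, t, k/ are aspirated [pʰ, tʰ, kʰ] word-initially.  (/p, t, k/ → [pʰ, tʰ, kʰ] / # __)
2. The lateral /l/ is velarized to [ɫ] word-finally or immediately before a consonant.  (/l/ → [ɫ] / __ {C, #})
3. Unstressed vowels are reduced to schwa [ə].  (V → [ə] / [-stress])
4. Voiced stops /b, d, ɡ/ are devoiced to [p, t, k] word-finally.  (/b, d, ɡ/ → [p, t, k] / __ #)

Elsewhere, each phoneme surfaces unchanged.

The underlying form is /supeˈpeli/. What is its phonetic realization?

[səpəˈpelə]

/s/ stays [s].
/u/ (between /s/ and /p/) occurs in an unstressed syllable → [ə] by rule 3.
/p/ (between /u/ and /e/) is in the target of rule 1 but the environment (word-initially) is not met → [p].
Rule 3 applies to /e/ (between /p/ and /p/: in an unstressed syllable) → [ə].
/p/ (between /e/ and /e/) fails the environment for rule 1, so it stays [p].
/e/ (between /p/ and /l/) fails the environment for rule 3, so it stays [e].
/l/ (between /e/ and /i/) is in the target of rule 2 but the environment (word-finally or immediately before a consonant) is not met → [l].
/i/ — word-final, in an unstressed syllable — surfaces as [ə] (rule 3).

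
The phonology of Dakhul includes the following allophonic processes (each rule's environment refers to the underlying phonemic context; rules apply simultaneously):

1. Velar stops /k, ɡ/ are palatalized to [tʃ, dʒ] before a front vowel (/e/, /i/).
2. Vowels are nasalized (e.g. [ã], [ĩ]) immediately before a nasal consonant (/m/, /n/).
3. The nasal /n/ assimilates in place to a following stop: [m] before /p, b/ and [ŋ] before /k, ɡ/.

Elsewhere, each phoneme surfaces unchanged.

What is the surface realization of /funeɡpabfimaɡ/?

/u/ meets the environment for rule 2 (before a nasal consonant) → [ũ].
/n/ (between /u/ and /e/) fails the environment for rule 3, so it stays [n].
/e/ (between /n/ and /ɡ/): rule 2 targets it, but not before a nasal consonant → unchanged [e].
/ɡ/ (between /e/ and /p/): rule 1 targets it, but not before a front vowel → unchanged [ɡ].
/a/ (between /p/ and /b/): rule 2 targets it, but not before a nasal consonant → unchanged [a].
/i/ (between /f/ and /m/): before a nasal consonant, so rule 2 applies → [ĩ].
/a/ (between /m/ and /ɡ/): rule 2 targets it, but not before a nasal consonant → unchanged [a].
/ɡ/ (word-final): rule 1 targets it, but not before a front vowel → unchanged [ɡ].

[fũneɡpabfĩmaɡ]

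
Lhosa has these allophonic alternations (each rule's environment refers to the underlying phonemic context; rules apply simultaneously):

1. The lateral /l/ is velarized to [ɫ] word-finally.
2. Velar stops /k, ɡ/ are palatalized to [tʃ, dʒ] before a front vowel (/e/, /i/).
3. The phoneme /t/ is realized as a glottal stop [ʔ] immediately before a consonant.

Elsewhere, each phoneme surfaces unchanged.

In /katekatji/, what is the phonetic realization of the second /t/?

/t/ meets the environment for rule 3 (immediately before a consonant) → [ʔ].

[ʔ]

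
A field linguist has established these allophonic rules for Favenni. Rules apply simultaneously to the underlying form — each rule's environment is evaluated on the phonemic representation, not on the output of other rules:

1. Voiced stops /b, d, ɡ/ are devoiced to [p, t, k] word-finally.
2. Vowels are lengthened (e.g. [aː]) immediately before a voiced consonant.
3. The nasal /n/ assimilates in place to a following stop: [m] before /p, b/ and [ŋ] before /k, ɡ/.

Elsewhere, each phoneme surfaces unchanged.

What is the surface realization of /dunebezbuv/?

[duːneːbeːzbuːv]

/d/ (word-initial) fails the environment for rule 1, so it stays [d].
Rule 2 applies to /u/ (between /d/ and /n/: before a voiced consonant) → [uː].
/n/ (between /u/ and /e/): rule 3 targets it, but not before a labial or velar stop → unchanged [n].
/e/ (between /n/ and /b/): before a voiced consonant, so rule 2 applies → [eː].
/b/ (between /e/ and /e/) fails the environment for rule 1, so it stays [b].
/e/ (between /b/ and /z/): before a voiced consonant, so rule 2 applies → [eː].
/z/ (between /e/ and /b/): no rule targets it → [z].
/b/ (between /z/ and /u/) is in the target of rule 1 but the environment (word-finally) is not met → [b].
/u/ (between /b/ and /v/): before a voiced consonant, so rule 2 applies → [uː].
/v/ (word-final): no rule targets it → [v].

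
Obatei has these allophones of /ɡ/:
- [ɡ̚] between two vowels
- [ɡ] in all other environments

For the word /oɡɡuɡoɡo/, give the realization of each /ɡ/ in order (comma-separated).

[ɡ], [ɡ], [ɡ̚], [ɡ̚]

Occurrence 1 (position 2): no conditioning environment matches → elsewhere allophone [ɡ].
Occurrence 2 (position 3): no conditioning environment matches → elsewhere allophone [ɡ].
Occurrence 3 (position 5): between two vowels → [ɡ̚].
Occurrence 4 (position 7): between two vowels → [ɡ̚].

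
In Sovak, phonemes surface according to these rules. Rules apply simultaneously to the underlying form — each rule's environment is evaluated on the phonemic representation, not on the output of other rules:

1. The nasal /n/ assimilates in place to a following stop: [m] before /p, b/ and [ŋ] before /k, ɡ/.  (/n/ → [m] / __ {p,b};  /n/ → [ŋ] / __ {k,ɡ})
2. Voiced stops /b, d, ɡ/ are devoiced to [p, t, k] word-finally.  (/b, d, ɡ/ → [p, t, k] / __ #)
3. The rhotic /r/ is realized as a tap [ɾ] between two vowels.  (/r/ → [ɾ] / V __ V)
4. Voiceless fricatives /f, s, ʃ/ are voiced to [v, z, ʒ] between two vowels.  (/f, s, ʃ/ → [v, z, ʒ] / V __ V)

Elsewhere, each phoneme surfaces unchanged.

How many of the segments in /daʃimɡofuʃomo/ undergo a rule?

Segments that undergo a rule: /ʃ/ → [ʒ] (rule 4); /f/ → [v] (rule 4); /ʃ/ → [ʒ] (rule 4).
All other segments surface unchanged.

3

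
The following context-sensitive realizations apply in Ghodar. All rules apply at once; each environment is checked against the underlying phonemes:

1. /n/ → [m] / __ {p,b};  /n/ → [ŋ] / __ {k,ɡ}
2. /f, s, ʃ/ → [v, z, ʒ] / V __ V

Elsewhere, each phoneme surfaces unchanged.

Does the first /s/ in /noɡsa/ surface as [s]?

Yes

/s/ (between /ɡ/ and /a/) fails the environment for rule 2, so it stays [s].
The actual realization is [s], which matches [s].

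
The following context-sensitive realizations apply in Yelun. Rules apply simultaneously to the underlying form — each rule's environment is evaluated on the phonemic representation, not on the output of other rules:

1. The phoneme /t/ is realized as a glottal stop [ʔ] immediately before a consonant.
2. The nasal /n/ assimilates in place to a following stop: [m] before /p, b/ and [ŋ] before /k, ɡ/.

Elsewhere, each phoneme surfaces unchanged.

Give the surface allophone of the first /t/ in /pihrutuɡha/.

[t]

/t/ (between /u/ and /u/) fails the environment for rule 1, so it stays [t].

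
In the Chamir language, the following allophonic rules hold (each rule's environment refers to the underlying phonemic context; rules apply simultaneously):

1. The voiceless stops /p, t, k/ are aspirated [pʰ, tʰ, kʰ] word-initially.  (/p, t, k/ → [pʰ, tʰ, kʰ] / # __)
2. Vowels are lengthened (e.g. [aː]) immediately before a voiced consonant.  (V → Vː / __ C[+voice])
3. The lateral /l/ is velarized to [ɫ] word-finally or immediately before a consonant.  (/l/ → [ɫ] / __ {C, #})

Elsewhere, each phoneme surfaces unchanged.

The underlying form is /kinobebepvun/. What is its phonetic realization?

[kʰiːnoːbeːbepvuːn]

Rule 1 applies to /k/ (word-initial: word-initially) → [kʰ].
/i/ (between /k/ and /n/) occurs before a voiced consonant → [iː] by rule 2.
/n/ (between /i/ and /o/) is unaffected → [n].
Rule 2 applies to /o/ (between /n/ and /b/: before a voiced consonant) → [oː].
/b/ (between /o/ and /e/) is unaffected → [b].
/e/ (between /b/ and /b/) occurs before a voiced consonant → [eː] by rule 2.
/b/ stays [b].
/e/ (between /b/ and /p/) is in the target of rule 2 but the environment (before a voiced consonant) is not met → [e].
/p/ (between /e/ and /v/) is in the target of rule 1 but the environment (word-initially) is not met → [p].
/v/ stays [v].
/u/ (between /v/ and /n/) occurs before a voiced consonant → [uː] by rule 2.
/n/ stays [n].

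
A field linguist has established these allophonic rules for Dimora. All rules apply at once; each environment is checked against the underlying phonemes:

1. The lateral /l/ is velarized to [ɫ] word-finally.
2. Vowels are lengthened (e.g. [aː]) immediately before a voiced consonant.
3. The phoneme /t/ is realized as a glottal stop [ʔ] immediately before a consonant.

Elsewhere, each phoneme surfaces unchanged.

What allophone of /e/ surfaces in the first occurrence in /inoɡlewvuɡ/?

[eː]

/e/ (between /l/ and /w/) occurs before a voiced consonant → [eː] by rule 2.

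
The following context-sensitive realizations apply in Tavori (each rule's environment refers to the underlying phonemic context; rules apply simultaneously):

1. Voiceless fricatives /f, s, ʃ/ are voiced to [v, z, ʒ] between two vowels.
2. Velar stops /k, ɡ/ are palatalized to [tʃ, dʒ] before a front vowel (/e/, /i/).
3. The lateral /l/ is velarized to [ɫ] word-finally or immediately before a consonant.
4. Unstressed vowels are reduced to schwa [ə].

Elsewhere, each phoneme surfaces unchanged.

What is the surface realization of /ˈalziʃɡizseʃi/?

/a/ — word-initial; rule 4 does not apply here → [a].
Rule 3 applies to /l/ (between /a/ and /z/: word-finally or immediately before a consonant) → [ɫ].
/i/ (between /z/ and /ʃ/): in an unstressed syllable, so rule 4 applies → [ə].
/ʃ/ (between /i/ and /ɡ/) is in the target of rule 1 but the environment (between two vowels) is not met → [ʃ].
/ɡ/ (between /ʃ/ and /i/): before a front vowel, so rule 2 applies → [dʒ].
/i/ (between /ɡ/ and /z/) occurs in an unstressed syllable → [ə] by rule 4.
/s/ (between /z/ and /e/): rule 1 targets it, but not between two vowels → unchanged [s].
/e/ (between /s/ and /ʃ/) occurs in an unstressed syllable → [ə] by rule 4.
/ʃ/ — between /e/ and /i/, between two vowels — surfaces as [ʒ] (rule 1).
/i/ meets the environment for rule 4 (in an unstressed syllable) → [ə].

[ˈaɫzəʃdʒəzsəʒə]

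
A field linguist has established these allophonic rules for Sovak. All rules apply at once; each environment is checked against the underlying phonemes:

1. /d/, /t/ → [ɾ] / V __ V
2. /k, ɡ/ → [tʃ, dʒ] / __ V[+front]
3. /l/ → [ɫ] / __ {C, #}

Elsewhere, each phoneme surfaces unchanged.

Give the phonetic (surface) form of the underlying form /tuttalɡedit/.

/t/ (word-initial) is in the target of rule 1 but the environment (between two vowels) is not met → [t].
/u/ stays [u].
/t/ (between /u/ and /t/): rule 1 targets it, but not between two vowels → unchanged [t].
/t/ — between /t/ and /a/; rule 1 does not apply here → [t].
/a/ stays [a].
Rule 3 applies to /l/ (between /a/ and /ɡ/: word-finally or immediately before a consonant) → [ɫ].
/ɡ/ — between /l/ and /e/, before a front vowel — surfaces as [dʒ] (rule 2).
/e/ (between /ɡ/ and /d/): no rule targets it → [e].
/d/ — between /e/ and /i/, between two vowels — surfaces as [ɾ] (rule 1).
/i/ stays [i].
/t/ (word-final) fails the environment for rule 1, so it stays [t].

[tuttaɫdʒeɾit]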